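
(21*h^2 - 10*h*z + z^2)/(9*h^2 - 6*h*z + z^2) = (-7*h + z)/(-3*h + z)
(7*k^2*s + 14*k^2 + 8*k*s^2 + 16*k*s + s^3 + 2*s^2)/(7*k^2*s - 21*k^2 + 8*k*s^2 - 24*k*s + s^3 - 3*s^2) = (s + 2)/(s - 3)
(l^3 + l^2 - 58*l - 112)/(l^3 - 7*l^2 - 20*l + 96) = (l^2 + 9*l + 14)/(l^2 + l - 12)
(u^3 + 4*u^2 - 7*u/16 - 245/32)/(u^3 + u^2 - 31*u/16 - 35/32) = (2*u + 7)/(2*u + 1)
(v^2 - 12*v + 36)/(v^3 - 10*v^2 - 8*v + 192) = (v - 6)/(v^2 - 4*v - 32)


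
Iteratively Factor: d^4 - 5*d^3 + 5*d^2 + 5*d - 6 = (d - 2)*(d^3 - 3*d^2 - d + 3) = (d - 2)*(d - 1)*(d^2 - 2*d - 3) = (d - 3)*(d - 2)*(d - 1)*(d + 1)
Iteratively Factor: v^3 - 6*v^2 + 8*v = (v - 4)*(v^2 - 2*v) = v*(v - 4)*(v - 2)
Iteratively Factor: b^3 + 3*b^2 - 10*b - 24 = (b + 2)*(b^2 + b - 12) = (b + 2)*(b + 4)*(b - 3)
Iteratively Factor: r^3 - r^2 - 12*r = (r - 4)*(r^2 + 3*r) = r*(r - 4)*(r + 3)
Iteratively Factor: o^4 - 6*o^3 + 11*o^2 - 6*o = (o - 1)*(o^3 - 5*o^2 + 6*o) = o*(o - 1)*(o^2 - 5*o + 6) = o*(o - 2)*(o - 1)*(o - 3)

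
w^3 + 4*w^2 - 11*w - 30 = (w - 3)*(w + 2)*(w + 5)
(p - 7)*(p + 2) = p^2 - 5*p - 14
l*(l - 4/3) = l^2 - 4*l/3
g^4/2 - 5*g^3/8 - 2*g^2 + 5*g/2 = g*(g/2 + 1)*(g - 2)*(g - 5/4)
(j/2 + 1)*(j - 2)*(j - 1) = j^3/2 - j^2/2 - 2*j + 2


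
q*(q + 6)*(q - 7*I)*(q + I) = q^4 + 6*q^3 - 6*I*q^3 + 7*q^2 - 36*I*q^2 + 42*q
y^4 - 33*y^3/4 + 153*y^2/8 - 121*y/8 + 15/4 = (y - 5)*(y - 2)*(y - 3/4)*(y - 1/2)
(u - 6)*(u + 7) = u^2 + u - 42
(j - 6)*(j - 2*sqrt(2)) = j^2 - 6*j - 2*sqrt(2)*j + 12*sqrt(2)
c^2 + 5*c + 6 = (c + 2)*(c + 3)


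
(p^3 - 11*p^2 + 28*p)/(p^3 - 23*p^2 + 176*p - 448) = p*(p - 4)/(p^2 - 16*p + 64)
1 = 1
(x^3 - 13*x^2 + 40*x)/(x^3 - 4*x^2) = (x^2 - 13*x + 40)/(x*(x - 4))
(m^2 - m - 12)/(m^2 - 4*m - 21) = (m - 4)/(m - 7)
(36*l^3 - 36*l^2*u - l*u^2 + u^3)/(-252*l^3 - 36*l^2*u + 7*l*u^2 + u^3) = (-l + u)/(7*l + u)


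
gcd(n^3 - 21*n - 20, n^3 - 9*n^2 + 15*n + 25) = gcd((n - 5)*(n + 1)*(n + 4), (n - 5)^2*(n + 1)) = n^2 - 4*n - 5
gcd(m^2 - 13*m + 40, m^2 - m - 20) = m - 5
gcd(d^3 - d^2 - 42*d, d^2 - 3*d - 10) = 1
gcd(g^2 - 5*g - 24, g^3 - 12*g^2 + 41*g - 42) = 1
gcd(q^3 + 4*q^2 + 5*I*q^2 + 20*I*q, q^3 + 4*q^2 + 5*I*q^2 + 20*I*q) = q^3 + q^2*(4 + 5*I) + 20*I*q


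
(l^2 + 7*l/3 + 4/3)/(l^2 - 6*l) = (3*l^2 + 7*l + 4)/(3*l*(l - 6))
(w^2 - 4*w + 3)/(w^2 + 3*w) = (w^2 - 4*w + 3)/(w*(w + 3))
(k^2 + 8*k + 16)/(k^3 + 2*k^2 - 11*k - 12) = (k + 4)/(k^2 - 2*k - 3)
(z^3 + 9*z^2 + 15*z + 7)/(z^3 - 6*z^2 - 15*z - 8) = (z + 7)/(z - 8)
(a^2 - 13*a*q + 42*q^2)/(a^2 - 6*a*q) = (a - 7*q)/a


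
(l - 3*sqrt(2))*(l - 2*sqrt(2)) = l^2 - 5*sqrt(2)*l + 12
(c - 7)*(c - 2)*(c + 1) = c^3 - 8*c^2 + 5*c + 14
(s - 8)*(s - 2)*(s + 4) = s^3 - 6*s^2 - 24*s + 64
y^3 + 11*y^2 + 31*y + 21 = (y + 1)*(y + 3)*(y + 7)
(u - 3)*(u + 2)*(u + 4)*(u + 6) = u^4 + 9*u^3 + 8*u^2 - 84*u - 144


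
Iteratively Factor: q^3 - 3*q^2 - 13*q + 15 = (q + 3)*(q^2 - 6*q + 5) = (q - 1)*(q + 3)*(q - 5)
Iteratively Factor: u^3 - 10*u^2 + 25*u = (u)*(u^2 - 10*u + 25) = u*(u - 5)*(u - 5)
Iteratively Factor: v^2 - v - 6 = (v - 3)*(v + 2)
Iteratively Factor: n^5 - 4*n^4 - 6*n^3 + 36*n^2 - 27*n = (n)*(n^4 - 4*n^3 - 6*n^2 + 36*n - 27) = n*(n - 1)*(n^3 - 3*n^2 - 9*n + 27) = n*(n - 3)*(n - 1)*(n^2 - 9) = n*(n - 3)*(n - 1)*(n + 3)*(n - 3)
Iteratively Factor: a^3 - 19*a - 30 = (a + 3)*(a^2 - 3*a - 10) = (a + 2)*(a + 3)*(a - 5)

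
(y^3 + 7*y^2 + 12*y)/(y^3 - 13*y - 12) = y*(y + 4)/(y^2 - 3*y - 4)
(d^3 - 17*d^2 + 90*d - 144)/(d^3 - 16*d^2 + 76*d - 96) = (d - 3)/(d - 2)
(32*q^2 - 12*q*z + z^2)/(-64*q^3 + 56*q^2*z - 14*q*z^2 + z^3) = 1/(-2*q + z)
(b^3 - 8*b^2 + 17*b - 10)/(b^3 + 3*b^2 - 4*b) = (b^2 - 7*b + 10)/(b*(b + 4))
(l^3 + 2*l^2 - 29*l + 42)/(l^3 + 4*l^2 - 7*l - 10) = (l^2 + 4*l - 21)/(l^2 + 6*l + 5)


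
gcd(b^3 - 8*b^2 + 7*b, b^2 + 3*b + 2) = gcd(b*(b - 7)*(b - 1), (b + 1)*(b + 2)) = 1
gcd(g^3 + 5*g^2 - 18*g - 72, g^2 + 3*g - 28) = g - 4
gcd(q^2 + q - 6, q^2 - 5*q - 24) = q + 3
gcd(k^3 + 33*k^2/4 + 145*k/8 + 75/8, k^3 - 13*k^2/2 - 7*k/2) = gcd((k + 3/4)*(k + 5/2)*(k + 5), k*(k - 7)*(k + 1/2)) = 1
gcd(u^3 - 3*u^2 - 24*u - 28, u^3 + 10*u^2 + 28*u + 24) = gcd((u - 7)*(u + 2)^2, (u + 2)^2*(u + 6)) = u^2 + 4*u + 4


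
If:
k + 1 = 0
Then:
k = -1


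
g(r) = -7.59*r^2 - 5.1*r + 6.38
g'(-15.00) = 222.60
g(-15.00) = -1624.87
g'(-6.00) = 85.98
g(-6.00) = -236.26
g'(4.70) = -76.45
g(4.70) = -185.25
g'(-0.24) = -1.46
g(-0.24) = 7.17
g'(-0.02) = -4.80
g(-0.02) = 6.48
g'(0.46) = -12.08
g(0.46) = 2.43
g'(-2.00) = 25.26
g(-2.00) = -13.78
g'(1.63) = -29.84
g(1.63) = -22.10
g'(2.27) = -39.56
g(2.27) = -44.31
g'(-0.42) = 1.28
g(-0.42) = 7.18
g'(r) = -15.18*r - 5.1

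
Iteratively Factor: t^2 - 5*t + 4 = (t - 4)*(t - 1)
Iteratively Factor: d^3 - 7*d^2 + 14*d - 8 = (d - 4)*(d^2 - 3*d + 2) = (d - 4)*(d - 2)*(d - 1)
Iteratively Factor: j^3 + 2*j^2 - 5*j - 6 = (j + 1)*(j^2 + j - 6) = (j + 1)*(j + 3)*(j - 2)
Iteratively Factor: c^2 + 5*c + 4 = (c + 1)*(c + 4)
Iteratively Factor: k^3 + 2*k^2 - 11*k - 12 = (k + 1)*(k^2 + k - 12) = (k - 3)*(k + 1)*(k + 4)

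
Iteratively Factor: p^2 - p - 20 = (p + 4)*(p - 5)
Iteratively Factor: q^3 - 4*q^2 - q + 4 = (q + 1)*(q^2 - 5*q + 4) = (q - 1)*(q + 1)*(q - 4)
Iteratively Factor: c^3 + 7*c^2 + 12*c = (c)*(c^2 + 7*c + 12) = c*(c + 4)*(c + 3)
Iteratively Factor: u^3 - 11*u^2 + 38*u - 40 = (u - 4)*(u^2 - 7*u + 10) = (u - 5)*(u - 4)*(u - 2)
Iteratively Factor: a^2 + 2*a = (a + 2)*(a)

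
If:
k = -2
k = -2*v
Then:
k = -2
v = 1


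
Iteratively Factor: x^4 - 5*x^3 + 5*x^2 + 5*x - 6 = (x - 2)*(x^3 - 3*x^2 - x + 3) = (x - 2)*(x - 1)*(x^2 - 2*x - 3) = (x - 2)*(x - 1)*(x + 1)*(x - 3)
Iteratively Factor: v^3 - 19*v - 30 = (v - 5)*(v^2 + 5*v + 6) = (v - 5)*(v + 2)*(v + 3)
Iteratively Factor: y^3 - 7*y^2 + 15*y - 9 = (y - 3)*(y^2 - 4*y + 3) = (y - 3)^2*(y - 1)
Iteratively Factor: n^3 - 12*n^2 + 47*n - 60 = (n - 5)*(n^2 - 7*n + 12) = (n - 5)*(n - 3)*(n - 4)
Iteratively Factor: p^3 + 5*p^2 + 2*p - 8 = (p + 2)*(p^2 + 3*p - 4) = (p + 2)*(p + 4)*(p - 1)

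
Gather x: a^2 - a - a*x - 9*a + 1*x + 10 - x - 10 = a^2 - a*x - 10*a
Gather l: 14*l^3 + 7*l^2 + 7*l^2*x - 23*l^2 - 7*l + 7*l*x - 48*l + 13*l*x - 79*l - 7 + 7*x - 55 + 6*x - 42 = 14*l^3 + l^2*(7*x - 16) + l*(20*x - 134) + 13*x - 104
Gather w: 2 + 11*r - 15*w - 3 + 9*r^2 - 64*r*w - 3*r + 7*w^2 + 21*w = 9*r^2 + 8*r + 7*w^2 + w*(6 - 64*r) - 1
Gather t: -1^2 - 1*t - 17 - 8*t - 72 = -9*t - 90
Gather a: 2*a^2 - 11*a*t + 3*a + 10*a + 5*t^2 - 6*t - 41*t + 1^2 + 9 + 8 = 2*a^2 + a*(13 - 11*t) + 5*t^2 - 47*t + 18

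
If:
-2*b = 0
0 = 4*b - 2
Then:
No Solution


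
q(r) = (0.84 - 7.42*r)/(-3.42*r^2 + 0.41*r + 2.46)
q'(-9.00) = -0.03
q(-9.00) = -0.24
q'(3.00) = -0.31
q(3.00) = 0.79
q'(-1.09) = -13.09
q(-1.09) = -4.35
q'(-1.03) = -20.33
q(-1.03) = -5.33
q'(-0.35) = -6.59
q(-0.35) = 1.81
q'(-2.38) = -0.55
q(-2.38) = -1.03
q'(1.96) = -1.07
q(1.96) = 1.39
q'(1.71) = -1.77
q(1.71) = 1.73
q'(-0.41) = -8.55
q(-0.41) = 2.26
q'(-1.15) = -9.15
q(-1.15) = -3.70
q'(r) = (0.84 - 7.42*r)*(6.84*r - 0.41)/(-3.42*r^2 + 0.41*r + 2.46)^2 - 7.42/(-3.42*r^2 + 0.41*r + 2.46)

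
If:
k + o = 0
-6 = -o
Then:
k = -6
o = 6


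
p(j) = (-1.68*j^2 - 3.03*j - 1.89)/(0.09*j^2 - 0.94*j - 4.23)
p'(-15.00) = 0.23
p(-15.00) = -11.10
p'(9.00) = 10.01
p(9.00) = 30.60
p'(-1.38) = -0.72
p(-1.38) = 0.33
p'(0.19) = 0.71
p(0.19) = 0.57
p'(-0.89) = -0.04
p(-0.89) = 0.16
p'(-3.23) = -256.31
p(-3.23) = 37.79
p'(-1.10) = -0.29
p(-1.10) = 0.19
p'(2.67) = 1.70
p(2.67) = 3.60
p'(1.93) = 1.41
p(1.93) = 2.45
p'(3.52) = 2.07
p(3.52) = 5.20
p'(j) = (0.94 - 0.18*j)*(-1.68*j^2 - 3.03*j - 1.89)/(0.09*j^2 - 0.94*j - 4.23)^2 + (-3.36*j - 3.03)/(0.09*j^2 - 0.94*j - 4.23) = (1.8519*j^2 + 14.553*j + 11.0403)/(0.0081*j^4 - 0.1692*j^3 + 0.1222*j^2 + 7.9524*j + 17.8929)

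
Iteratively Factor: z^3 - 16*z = (z - 4)*(z^2 + 4*z) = z*(z - 4)*(z + 4)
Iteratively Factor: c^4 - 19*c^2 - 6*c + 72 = (c + 3)*(c^3 - 3*c^2 - 10*c + 24) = (c + 3)^2*(c^2 - 6*c + 8) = (c - 4)*(c + 3)^2*(c - 2)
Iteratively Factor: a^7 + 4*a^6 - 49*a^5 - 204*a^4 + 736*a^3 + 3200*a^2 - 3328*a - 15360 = (a - 3)*(a^6 + 7*a^5 - 28*a^4 - 288*a^3 - 128*a^2 + 2816*a + 5120) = (a - 3)*(a + 4)*(a^5 + 3*a^4 - 40*a^3 - 128*a^2 + 384*a + 1280) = (a - 3)*(a + 4)^2*(a^4 - a^3 - 36*a^2 + 16*a + 320) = (a - 4)*(a - 3)*(a + 4)^2*(a^3 + 3*a^2 - 24*a - 80) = (a - 4)*(a - 3)*(a + 4)^3*(a^2 - a - 20) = (a - 4)*(a - 3)*(a + 4)^4*(a - 5)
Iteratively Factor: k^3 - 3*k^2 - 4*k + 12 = (k - 2)*(k^2 - k - 6) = (k - 3)*(k - 2)*(k + 2)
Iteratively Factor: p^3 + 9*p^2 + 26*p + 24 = (p + 3)*(p^2 + 6*p + 8) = (p + 3)*(p + 4)*(p + 2)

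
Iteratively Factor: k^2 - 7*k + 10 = (k - 2)*(k - 5)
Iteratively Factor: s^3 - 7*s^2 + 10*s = (s)*(s^2 - 7*s + 10) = s*(s - 5)*(s - 2)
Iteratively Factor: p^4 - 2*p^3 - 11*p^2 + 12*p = (p + 3)*(p^3 - 5*p^2 + 4*p) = (p - 1)*(p + 3)*(p^2 - 4*p) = (p - 4)*(p - 1)*(p + 3)*(p)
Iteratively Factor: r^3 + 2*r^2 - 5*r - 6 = (r - 2)*(r^2 + 4*r + 3) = (r - 2)*(r + 1)*(r + 3)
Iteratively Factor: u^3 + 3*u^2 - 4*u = (u + 4)*(u^2 - u) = u*(u + 4)*(u - 1)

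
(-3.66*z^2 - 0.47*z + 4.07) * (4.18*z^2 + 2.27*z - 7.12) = -15.2988*z^4 - 10.2728*z^3 + 42.0049*z^2 + 12.5853*z - 28.9784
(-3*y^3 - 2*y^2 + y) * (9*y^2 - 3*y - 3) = -27*y^5 - 9*y^4 + 24*y^3 + 3*y^2 - 3*y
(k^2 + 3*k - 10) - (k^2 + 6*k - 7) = -3*k - 3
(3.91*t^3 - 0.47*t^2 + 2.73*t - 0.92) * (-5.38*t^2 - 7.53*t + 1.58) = -21.0358*t^5 - 26.9137*t^4 - 4.9705*t^3 - 16.3499*t^2 + 11.241*t - 1.4536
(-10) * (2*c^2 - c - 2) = -20*c^2 + 10*c + 20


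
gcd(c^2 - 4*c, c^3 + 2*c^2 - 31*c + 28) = c - 4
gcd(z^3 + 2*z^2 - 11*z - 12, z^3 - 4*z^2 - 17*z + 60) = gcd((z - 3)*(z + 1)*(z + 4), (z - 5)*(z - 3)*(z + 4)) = z^2 + z - 12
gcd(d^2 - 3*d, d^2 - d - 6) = d - 3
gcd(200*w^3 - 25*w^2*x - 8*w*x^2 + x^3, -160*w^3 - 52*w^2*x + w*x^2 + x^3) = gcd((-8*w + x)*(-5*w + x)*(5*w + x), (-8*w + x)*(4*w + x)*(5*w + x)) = -40*w^2 - 3*w*x + x^2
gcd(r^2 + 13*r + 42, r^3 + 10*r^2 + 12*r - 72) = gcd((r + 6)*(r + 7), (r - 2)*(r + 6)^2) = r + 6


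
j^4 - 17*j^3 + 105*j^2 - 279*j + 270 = (j - 6)*(j - 5)*(j - 3)^2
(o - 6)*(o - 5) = o^2 - 11*o + 30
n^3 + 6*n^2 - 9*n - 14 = (n - 2)*(n + 1)*(n + 7)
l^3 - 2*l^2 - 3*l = l*(l - 3)*(l + 1)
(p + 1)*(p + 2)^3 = p^4 + 7*p^3 + 18*p^2 + 20*p + 8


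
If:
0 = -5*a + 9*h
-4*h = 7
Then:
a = -63/20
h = -7/4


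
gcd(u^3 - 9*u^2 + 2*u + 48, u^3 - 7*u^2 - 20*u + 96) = u^2 - 11*u + 24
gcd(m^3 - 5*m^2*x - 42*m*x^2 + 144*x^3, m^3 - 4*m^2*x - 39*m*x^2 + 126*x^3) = -m^2 - 3*m*x + 18*x^2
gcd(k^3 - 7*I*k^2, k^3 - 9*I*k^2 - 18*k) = k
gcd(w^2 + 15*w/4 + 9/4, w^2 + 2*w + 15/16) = w + 3/4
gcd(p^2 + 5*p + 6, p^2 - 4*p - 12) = p + 2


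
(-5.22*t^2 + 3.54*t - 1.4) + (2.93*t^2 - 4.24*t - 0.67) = -2.29*t^2 - 0.7*t - 2.07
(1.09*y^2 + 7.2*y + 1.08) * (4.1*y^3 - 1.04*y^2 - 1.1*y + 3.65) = 4.469*y^5 + 28.3864*y^4 - 4.259*y^3 - 5.0647*y^2 + 25.092*y + 3.942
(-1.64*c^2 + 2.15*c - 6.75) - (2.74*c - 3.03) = -1.64*c^2 - 0.59*c - 3.72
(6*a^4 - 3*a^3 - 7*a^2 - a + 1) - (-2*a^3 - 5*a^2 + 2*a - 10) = 6*a^4 - a^3 - 2*a^2 - 3*a + 11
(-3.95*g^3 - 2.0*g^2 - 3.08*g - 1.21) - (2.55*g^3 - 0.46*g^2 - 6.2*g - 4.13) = -6.5*g^3 - 1.54*g^2 + 3.12*g + 2.92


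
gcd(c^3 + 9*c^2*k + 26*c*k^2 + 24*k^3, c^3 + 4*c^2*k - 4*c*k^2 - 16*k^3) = c^2 + 6*c*k + 8*k^2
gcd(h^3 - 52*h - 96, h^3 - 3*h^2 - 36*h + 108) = h + 6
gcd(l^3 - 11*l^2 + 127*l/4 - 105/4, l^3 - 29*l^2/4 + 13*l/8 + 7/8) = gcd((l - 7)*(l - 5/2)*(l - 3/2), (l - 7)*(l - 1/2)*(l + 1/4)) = l - 7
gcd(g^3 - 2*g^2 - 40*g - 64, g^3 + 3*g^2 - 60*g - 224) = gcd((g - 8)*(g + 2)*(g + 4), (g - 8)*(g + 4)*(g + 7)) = g^2 - 4*g - 32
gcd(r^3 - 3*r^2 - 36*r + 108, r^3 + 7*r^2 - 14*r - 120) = r + 6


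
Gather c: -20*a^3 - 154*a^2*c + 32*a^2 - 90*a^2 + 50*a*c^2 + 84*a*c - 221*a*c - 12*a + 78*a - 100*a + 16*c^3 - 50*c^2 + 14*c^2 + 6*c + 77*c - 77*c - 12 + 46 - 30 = -20*a^3 - 58*a^2 - 34*a + 16*c^3 + c^2*(50*a - 36) + c*(-154*a^2 - 137*a + 6) + 4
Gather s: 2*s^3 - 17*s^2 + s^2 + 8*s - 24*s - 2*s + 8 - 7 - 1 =2*s^3 - 16*s^2 - 18*s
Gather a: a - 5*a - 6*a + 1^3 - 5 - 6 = -10*a - 10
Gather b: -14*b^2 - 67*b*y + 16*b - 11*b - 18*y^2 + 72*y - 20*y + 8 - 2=-14*b^2 + b*(5 - 67*y) - 18*y^2 + 52*y + 6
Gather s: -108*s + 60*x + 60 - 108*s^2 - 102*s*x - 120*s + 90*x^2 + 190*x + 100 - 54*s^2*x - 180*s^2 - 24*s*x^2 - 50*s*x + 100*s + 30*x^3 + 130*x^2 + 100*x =s^2*(-54*x - 288) + s*(-24*x^2 - 152*x - 128) + 30*x^3 + 220*x^2 + 350*x + 160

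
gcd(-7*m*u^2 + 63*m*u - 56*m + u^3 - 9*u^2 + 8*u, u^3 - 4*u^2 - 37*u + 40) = u^2 - 9*u + 8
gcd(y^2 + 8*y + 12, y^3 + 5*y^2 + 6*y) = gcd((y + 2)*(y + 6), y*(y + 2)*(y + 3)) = y + 2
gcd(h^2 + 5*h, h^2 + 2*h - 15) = h + 5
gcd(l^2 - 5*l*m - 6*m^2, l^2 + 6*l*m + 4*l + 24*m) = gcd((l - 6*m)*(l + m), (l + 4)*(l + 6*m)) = 1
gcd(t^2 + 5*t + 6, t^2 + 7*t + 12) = t + 3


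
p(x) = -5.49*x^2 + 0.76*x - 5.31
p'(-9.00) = 99.58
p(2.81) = -46.52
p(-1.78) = -24.06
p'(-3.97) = 44.35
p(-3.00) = -57.00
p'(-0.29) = 3.94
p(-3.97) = -94.85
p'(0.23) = -1.77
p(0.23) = -5.43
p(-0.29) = -5.99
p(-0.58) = -7.60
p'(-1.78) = 20.30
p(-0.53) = -7.25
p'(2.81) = -30.09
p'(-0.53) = 6.58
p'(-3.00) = 33.70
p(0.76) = -7.90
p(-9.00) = -456.84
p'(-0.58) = 7.13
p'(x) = 0.76 - 10.98*x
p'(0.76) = -7.58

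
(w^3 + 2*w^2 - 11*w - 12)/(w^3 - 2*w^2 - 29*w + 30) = (w^3 + 2*w^2 - 11*w - 12)/(w^3 - 2*w^2 - 29*w + 30)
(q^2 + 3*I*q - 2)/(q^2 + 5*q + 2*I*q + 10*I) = (q + I)/(q + 5)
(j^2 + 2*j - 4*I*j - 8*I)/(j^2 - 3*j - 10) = (j - 4*I)/(j - 5)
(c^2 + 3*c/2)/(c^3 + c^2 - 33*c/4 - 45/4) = 2*c/(2*c^2 - c - 15)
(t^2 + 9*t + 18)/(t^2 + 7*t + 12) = (t + 6)/(t + 4)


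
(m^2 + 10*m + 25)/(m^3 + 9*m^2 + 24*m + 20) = (m + 5)/(m^2 + 4*m + 4)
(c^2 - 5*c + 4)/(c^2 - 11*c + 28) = (c - 1)/(c - 7)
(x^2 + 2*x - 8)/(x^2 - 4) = (x + 4)/(x + 2)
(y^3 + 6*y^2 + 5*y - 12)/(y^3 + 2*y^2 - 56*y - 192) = (y^2 + 2*y - 3)/(y^2 - 2*y - 48)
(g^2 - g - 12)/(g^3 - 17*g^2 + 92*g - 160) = (g + 3)/(g^2 - 13*g + 40)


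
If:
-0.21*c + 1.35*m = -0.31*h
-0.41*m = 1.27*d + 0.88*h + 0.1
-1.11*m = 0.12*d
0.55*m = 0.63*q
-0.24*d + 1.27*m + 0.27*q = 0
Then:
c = -0.17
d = 0.00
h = -0.11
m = 0.00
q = 0.00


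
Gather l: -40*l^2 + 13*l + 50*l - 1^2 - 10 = -40*l^2 + 63*l - 11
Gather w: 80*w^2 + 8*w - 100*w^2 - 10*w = -20*w^2 - 2*w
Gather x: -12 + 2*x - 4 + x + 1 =3*x - 15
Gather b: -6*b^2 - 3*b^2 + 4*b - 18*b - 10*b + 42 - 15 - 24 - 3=-9*b^2 - 24*b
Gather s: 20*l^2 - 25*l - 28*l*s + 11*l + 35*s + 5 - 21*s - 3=20*l^2 - 14*l + s*(14 - 28*l) + 2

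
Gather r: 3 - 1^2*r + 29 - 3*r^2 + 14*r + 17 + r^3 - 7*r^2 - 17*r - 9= r^3 - 10*r^2 - 4*r + 40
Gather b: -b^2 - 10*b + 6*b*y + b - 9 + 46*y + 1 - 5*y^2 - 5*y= -b^2 + b*(6*y - 9) - 5*y^2 + 41*y - 8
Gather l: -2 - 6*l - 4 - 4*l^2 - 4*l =-4*l^2 - 10*l - 6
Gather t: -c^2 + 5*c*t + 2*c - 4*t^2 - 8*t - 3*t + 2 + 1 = -c^2 + 2*c - 4*t^2 + t*(5*c - 11) + 3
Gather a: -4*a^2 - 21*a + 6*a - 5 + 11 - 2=-4*a^2 - 15*a + 4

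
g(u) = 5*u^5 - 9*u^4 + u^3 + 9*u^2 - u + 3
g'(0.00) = -1.00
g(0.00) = 3.00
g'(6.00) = 24839.00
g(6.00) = 27753.00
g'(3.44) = 2131.80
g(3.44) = 1295.05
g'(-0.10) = -2.73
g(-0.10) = 3.19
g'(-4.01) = 8760.62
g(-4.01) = -7424.20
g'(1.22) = 15.44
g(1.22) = 10.57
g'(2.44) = 423.95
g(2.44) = 182.09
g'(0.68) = 6.65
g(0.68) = 5.60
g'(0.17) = 1.99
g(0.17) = 3.09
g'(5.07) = 11994.26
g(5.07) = 11162.73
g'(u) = 25*u^4 - 36*u^3 + 3*u^2 + 18*u - 1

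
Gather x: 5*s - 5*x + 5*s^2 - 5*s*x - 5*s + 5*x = 5*s^2 - 5*s*x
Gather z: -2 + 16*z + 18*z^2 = 18*z^2 + 16*z - 2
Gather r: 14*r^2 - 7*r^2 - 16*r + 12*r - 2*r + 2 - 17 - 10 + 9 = 7*r^2 - 6*r - 16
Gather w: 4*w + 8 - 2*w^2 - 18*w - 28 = -2*w^2 - 14*w - 20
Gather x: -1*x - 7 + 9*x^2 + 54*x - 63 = 9*x^2 + 53*x - 70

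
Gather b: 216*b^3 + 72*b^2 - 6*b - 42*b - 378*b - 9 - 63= 216*b^3 + 72*b^2 - 426*b - 72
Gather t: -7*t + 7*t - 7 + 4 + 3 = 0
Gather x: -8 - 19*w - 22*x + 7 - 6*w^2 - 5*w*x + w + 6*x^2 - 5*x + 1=-6*w^2 - 18*w + 6*x^2 + x*(-5*w - 27)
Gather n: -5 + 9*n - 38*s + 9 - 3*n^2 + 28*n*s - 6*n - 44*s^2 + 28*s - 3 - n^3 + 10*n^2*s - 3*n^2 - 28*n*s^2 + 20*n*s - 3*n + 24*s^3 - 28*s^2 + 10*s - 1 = -n^3 + n^2*(10*s - 6) + n*(-28*s^2 + 48*s) + 24*s^3 - 72*s^2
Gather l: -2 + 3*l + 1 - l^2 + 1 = -l^2 + 3*l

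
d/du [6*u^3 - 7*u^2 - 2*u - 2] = 18*u^2 - 14*u - 2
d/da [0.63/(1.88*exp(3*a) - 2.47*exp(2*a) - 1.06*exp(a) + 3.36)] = (-3.5532*exp(2*a) + 3.1122*exp(a) + 0.6678)*exp(a)/(1.88*exp(3*a) - 2.47*exp(2*a) - 1.06*exp(a) + 3.36)^2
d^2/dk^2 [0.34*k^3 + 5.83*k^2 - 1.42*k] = 2.04*k + 11.66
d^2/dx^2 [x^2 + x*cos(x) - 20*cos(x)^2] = -x*cos(x) - 80*sin(x)^2 - 2*sin(x) + 42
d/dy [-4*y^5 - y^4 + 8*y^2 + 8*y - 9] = -20*y^4 - 4*y^3 + 16*y + 8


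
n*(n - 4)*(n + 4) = n^3 - 16*n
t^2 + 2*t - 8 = (t - 2)*(t + 4)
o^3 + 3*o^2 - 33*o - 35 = (o - 5)*(o + 1)*(o + 7)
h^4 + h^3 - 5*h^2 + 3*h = h*(h - 1)^2*(h + 3)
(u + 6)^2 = u^2 + 12*u + 36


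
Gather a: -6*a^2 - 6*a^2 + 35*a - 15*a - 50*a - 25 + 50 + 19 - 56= -12*a^2 - 30*a - 12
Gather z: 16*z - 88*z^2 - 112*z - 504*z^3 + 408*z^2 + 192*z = -504*z^3 + 320*z^2 + 96*z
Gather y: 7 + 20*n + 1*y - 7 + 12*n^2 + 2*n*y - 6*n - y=12*n^2 + 2*n*y + 14*n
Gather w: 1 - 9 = -8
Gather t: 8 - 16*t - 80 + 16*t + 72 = 0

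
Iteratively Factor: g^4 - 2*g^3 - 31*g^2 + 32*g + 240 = (g - 5)*(g^3 + 3*g^2 - 16*g - 48) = (g - 5)*(g + 3)*(g^2 - 16) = (g - 5)*(g + 3)*(g + 4)*(g - 4)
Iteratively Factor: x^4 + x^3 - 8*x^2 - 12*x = (x + 2)*(x^3 - x^2 - 6*x) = x*(x + 2)*(x^2 - x - 6) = x*(x - 3)*(x + 2)*(x + 2)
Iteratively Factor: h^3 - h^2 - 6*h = (h + 2)*(h^2 - 3*h) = (h - 3)*(h + 2)*(h)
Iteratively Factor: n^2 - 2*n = (n - 2)*(n)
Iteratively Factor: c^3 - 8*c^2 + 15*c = (c - 3)*(c^2 - 5*c) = (c - 5)*(c - 3)*(c)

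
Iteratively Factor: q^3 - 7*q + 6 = (q - 1)*(q^2 + q - 6) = (q - 1)*(q + 3)*(q - 2)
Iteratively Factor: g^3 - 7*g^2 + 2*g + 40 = (g - 4)*(g^2 - 3*g - 10) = (g - 5)*(g - 4)*(g + 2)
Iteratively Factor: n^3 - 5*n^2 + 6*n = (n - 2)*(n^2 - 3*n) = n*(n - 2)*(n - 3)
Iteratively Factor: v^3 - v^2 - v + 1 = (v - 1)*(v^2 - 1) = (v - 1)^2*(v + 1)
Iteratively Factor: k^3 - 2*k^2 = (k - 2)*(k^2) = k*(k - 2)*(k)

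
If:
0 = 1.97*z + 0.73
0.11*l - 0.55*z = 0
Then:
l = -1.85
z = -0.37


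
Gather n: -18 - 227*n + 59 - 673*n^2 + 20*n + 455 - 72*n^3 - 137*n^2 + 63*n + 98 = -72*n^3 - 810*n^2 - 144*n + 594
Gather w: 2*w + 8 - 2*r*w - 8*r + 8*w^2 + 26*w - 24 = -8*r + 8*w^2 + w*(28 - 2*r) - 16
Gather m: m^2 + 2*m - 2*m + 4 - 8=m^2 - 4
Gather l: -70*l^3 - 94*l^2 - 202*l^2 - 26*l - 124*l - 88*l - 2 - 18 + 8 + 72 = -70*l^3 - 296*l^2 - 238*l + 60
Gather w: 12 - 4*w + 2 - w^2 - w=-w^2 - 5*w + 14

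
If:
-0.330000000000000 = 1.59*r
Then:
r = -0.21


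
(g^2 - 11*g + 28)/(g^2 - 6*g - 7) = (g - 4)/(g + 1)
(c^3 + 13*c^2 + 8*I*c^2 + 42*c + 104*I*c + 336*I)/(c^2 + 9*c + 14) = (c^2 + c*(6 + 8*I) + 48*I)/(c + 2)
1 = 1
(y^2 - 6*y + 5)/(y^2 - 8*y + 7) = (y - 5)/(y - 7)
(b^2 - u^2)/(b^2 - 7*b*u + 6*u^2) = (-b - u)/(-b + 6*u)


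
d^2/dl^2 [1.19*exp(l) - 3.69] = 1.19*exp(l)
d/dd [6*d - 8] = 6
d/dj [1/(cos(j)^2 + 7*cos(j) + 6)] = (2*cos(j) + 7)*sin(j)/(cos(j)^2 + 7*cos(j) + 6)^2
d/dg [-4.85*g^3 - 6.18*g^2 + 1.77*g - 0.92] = -14.55*g^2 - 12.36*g + 1.77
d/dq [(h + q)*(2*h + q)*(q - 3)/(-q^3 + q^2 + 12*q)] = (q*(-q^2 + q + 12)*((h + q)*(2*h + q) + (h + q)*(q - 3) + (2*h + q)*(q - 3)) - (h + q)*(2*h + q)*(q - 3)*(-3*q^2 + 2*q + 12))/(q^2*(-q^2 + q + 12)^2)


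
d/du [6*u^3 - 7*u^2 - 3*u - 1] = 18*u^2 - 14*u - 3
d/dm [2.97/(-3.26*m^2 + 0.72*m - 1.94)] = (19.3644*m - 2.1384)/(3.26*m^2 - 0.72*m + 1.94)^2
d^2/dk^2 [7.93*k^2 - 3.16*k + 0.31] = 15.8600000000000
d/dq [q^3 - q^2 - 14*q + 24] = 3*q^2 - 2*q - 14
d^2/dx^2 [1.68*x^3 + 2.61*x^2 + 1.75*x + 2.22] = 10.08*x + 5.22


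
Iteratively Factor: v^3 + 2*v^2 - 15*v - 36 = (v - 4)*(v^2 + 6*v + 9) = (v - 4)*(v + 3)*(v + 3)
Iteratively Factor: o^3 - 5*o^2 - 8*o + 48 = (o - 4)*(o^2 - o - 12) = (o - 4)*(o + 3)*(o - 4)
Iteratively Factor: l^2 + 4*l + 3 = (l + 1)*(l + 3)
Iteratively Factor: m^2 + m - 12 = (m + 4)*(m - 3)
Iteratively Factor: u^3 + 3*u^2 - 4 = (u + 2)*(u^2 + u - 2) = (u - 1)*(u + 2)*(u + 2)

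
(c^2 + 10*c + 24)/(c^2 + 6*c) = (c + 4)/c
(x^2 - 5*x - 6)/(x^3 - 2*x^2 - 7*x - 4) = (x - 6)/(x^2 - 3*x - 4)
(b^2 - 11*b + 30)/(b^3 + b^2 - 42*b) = (b - 5)/(b*(b + 7))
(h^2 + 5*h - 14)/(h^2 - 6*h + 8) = (h + 7)/(h - 4)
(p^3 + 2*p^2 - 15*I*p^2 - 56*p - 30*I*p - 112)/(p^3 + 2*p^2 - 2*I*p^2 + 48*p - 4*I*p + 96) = (p - 7*I)/(p + 6*I)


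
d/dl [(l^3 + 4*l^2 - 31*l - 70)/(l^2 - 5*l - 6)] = (l^4 - 10*l^3 - 7*l^2 + 92*l - 164)/(l^4 - 10*l^3 + 13*l^2 + 60*l + 36)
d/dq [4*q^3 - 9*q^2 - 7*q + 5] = 12*q^2 - 18*q - 7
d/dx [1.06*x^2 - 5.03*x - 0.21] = 2.12*x - 5.03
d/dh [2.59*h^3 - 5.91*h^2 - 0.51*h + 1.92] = 7.77*h^2 - 11.82*h - 0.51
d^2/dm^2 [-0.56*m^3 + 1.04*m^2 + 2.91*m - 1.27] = 2.08 - 3.36*m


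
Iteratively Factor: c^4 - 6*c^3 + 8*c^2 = (c)*(c^3 - 6*c^2 + 8*c) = c*(c - 2)*(c^2 - 4*c) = c*(c - 4)*(c - 2)*(c)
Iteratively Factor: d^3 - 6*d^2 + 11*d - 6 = (d - 2)*(d^2 - 4*d + 3) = (d - 3)*(d - 2)*(d - 1)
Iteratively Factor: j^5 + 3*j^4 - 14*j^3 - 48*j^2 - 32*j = (j + 1)*(j^4 + 2*j^3 - 16*j^2 - 32*j) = (j + 1)*(j + 2)*(j^3 - 16*j) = (j - 4)*(j + 1)*(j + 2)*(j^2 + 4*j) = j*(j - 4)*(j + 1)*(j + 2)*(j + 4)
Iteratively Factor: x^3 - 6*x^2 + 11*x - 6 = (x - 1)*(x^2 - 5*x + 6) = (x - 3)*(x - 1)*(x - 2)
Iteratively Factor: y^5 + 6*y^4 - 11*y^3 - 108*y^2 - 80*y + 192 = (y - 4)*(y^4 + 10*y^3 + 29*y^2 + 8*y - 48) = (y - 4)*(y + 4)*(y^3 + 6*y^2 + 5*y - 12) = (y - 4)*(y - 1)*(y + 4)*(y^2 + 7*y + 12) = (y - 4)*(y - 1)*(y + 3)*(y + 4)*(y + 4)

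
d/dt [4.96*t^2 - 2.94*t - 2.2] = 9.92*t - 2.94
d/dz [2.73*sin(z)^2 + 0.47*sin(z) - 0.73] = (5.46*sin(z) + 0.47)*cos(z)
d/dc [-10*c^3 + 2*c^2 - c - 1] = -30*c^2 + 4*c - 1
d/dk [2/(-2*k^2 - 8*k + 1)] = 8*(k + 2)/(2*k^2 + 8*k - 1)^2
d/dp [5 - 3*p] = -3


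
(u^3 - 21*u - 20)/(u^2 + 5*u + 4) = u - 5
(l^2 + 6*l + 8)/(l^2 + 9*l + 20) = (l + 2)/(l + 5)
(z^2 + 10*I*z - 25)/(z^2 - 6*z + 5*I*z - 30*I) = (z + 5*I)/(z - 6)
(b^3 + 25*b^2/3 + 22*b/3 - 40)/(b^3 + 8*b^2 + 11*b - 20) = (b^2 + 13*b/3 - 10)/(b^2 + 4*b - 5)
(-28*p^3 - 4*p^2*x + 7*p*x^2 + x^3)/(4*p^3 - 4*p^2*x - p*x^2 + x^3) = (7*p + x)/(-p + x)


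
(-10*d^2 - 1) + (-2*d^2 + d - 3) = -12*d^2 + d - 4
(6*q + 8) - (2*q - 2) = 4*q + 10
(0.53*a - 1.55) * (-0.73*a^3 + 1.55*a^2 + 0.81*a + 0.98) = -0.3869*a^4 + 1.953*a^3 - 1.9732*a^2 - 0.7361*a - 1.519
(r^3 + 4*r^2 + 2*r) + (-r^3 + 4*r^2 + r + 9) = 8*r^2 + 3*r + 9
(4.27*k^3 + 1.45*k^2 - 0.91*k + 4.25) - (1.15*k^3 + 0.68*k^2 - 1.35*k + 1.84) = 3.12*k^3 + 0.77*k^2 + 0.44*k + 2.41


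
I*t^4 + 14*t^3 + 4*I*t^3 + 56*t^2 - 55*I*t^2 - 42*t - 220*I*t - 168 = (t + 4)*(t - 7*I)*(t - 6*I)*(I*t + 1)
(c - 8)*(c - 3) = c^2 - 11*c + 24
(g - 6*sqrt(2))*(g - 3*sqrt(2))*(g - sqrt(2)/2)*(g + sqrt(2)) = g^4 - 17*sqrt(2)*g^3/2 + 26*g^2 + 27*sqrt(2)*g - 36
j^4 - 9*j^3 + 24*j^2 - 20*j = j*(j - 5)*(j - 2)^2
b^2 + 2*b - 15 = (b - 3)*(b + 5)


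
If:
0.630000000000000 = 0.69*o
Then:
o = 0.91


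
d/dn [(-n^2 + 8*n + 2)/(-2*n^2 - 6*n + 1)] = 2*(11*n^2 + 3*n + 10)/(4*n^4 + 24*n^3 + 32*n^2 - 12*n + 1)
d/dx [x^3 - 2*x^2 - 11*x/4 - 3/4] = 3*x^2 - 4*x - 11/4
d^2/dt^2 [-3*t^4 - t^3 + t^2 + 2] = -36*t^2 - 6*t + 2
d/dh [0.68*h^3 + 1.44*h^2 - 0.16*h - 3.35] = 2.04*h^2 + 2.88*h - 0.16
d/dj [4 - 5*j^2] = -10*j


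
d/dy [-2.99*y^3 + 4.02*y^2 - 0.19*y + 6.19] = -8.97*y^2 + 8.04*y - 0.19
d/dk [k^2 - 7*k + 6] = 2*k - 7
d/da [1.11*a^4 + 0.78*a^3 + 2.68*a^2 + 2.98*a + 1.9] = 4.44*a^3 + 2.34*a^2 + 5.36*a + 2.98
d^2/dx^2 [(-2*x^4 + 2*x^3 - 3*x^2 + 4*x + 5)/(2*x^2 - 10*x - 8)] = (-2*x^6 + 30*x^5 - 126*x^4 - 273*x^3 - 93*x^2 + 69*x + 17)/(x^6 - 15*x^5 + 63*x^4 - 5*x^3 - 252*x^2 - 240*x - 64)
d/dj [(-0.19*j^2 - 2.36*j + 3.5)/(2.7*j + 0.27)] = (-0.513*j^2 - 0.1026*j - 10.0872)/(7.29*j^2 + 1.458*j + 0.0729)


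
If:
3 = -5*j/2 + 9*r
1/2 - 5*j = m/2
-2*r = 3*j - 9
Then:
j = 75/32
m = -359/16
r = 63/64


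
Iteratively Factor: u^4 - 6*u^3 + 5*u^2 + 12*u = (u)*(u^3 - 6*u^2 + 5*u + 12) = u*(u + 1)*(u^2 - 7*u + 12) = u*(u - 3)*(u + 1)*(u - 4)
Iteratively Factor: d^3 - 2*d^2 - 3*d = (d - 3)*(d^2 + d) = d*(d - 3)*(d + 1)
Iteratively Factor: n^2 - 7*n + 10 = (n - 5)*(n - 2)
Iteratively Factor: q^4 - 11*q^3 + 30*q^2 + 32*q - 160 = (q - 4)*(q^3 - 7*q^2 + 2*q + 40) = (q - 4)^2*(q^2 - 3*q - 10) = (q - 4)^2*(q + 2)*(q - 5)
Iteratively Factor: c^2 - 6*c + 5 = (c - 5)*(c - 1)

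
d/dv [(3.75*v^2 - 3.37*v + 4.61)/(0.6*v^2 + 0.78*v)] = (4.947*v^2 - 5.532*v - 3.5958)/(v^2*(0.36*v^2 + 0.936*v + 0.6084))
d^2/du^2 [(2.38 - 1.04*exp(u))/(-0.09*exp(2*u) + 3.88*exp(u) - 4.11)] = (0.008424*exp(4*u) + 0.286056*exp(3*u) + 0.185112000000011*exp(2*u) - 15.723352*exp(u) - 20.3856)*exp(u)/(0.000729*exp(6*u) - 0.094284*exp(5*u) + 4.164561*exp(4*u) - 67.022344*exp(3*u) + 190.181619*exp(2*u) - 196.624044*exp(u) + 69.426531)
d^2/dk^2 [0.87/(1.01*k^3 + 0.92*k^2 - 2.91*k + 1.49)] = (-(5.2722*k + 1.6008)*(1.01*k^3 + 0.92*k^2 - 2.91*k + 1.49) + 0.87*(3.03*k^2 + 1.84*k - 2.91)*(6.06*k^2 + 3.68*k - 5.82))/(1.01*k^3 + 0.92*k^2 - 2.91*k + 1.49)^3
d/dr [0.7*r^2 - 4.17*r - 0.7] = 1.4*r - 4.17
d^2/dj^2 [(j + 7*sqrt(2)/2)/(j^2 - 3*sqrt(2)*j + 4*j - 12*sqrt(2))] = ((2*j + 7*sqrt(2))*(2*j - 3*sqrt(2) + 4)^2 - (6*j + sqrt(2) + 8)*(j^2 - 3*sqrt(2)*j + 4*j - 12*sqrt(2)))/(j^2 - 3*sqrt(2)*j + 4*j - 12*sqrt(2))^3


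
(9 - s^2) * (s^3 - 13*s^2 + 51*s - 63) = -s^5 + 13*s^4 - 42*s^3 - 54*s^2 + 459*s - 567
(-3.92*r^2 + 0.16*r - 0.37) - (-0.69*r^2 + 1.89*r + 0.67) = -3.23*r^2 - 1.73*r - 1.04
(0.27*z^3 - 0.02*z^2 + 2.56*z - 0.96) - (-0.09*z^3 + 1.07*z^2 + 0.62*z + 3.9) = 0.36*z^3 - 1.09*z^2 + 1.94*z - 4.86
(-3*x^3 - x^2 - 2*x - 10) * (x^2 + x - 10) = -3*x^5 - 4*x^4 + 27*x^3 - 2*x^2 + 10*x + 100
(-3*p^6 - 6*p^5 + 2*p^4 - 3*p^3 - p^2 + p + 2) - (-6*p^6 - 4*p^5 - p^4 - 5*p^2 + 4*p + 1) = 3*p^6 - 2*p^5 + 3*p^4 - 3*p^3 + 4*p^2 - 3*p + 1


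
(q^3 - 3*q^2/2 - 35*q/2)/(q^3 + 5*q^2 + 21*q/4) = 2*(q - 5)/(2*q + 3)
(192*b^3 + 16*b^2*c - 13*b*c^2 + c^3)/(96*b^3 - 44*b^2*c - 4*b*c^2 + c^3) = (24*b^2 + 5*b*c - c^2)/(12*b^2 - 4*b*c - c^2)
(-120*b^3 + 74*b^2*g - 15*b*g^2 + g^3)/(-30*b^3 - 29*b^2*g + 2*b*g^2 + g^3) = (24*b^2 - 10*b*g + g^2)/(6*b^2 + 7*b*g + g^2)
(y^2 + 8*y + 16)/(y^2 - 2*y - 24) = (y + 4)/(y - 6)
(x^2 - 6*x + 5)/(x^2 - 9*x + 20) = (x - 1)/(x - 4)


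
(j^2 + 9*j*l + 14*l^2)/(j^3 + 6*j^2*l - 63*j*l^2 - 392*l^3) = (j + 2*l)/(j^2 - j*l - 56*l^2)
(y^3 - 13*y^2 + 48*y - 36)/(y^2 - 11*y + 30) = (y^2 - 7*y + 6)/(y - 5)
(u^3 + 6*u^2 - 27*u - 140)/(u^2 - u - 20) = u + 7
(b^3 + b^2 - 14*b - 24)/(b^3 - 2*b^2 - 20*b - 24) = (b^2 - b - 12)/(b^2 - 4*b - 12)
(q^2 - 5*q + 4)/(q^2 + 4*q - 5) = (q - 4)/(q + 5)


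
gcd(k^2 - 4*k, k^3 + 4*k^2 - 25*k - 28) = k - 4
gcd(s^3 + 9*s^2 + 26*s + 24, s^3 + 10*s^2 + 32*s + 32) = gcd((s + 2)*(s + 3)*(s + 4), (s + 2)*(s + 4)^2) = s^2 + 6*s + 8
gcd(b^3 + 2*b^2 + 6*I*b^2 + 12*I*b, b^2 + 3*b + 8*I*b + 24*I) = 1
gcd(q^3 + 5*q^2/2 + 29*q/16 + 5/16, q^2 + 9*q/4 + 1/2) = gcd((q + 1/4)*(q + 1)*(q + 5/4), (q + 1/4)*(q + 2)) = q + 1/4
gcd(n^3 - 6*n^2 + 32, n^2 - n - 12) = n - 4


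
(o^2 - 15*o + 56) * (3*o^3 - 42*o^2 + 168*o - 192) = 3*o^5 - 87*o^4 + 966*o^3 - 5064*o^2 + 12288*o - 10752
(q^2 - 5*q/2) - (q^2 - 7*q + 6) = 9*q/2 - 6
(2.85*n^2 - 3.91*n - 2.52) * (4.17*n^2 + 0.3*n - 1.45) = 11.8845*n^4 - 15.4497*n^3 - 15.8139*n^2 + 4.9135*n + 3.654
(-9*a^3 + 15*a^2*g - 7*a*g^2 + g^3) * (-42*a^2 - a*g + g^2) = 378*a^5 - 621*a^4*g + 270*a^3*g^2 - 20*a^2*g^3 - 8*a*g^4 + g^5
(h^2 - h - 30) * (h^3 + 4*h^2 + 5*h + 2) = h^5 + 3*h^4 - 29*h^3 - 123*h^2 - 152*h - 60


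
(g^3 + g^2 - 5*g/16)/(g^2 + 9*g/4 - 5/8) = g*(4*g + 5)/(2*(2*g + 5))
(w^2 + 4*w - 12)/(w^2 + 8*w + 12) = (w - 2)/(w + 2)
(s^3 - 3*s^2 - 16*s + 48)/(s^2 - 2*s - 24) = (s^2 - 7*s + 12)/(s - 6)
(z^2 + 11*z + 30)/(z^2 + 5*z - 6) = (z + 5)/(z - 1)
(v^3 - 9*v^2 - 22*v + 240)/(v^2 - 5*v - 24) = (v^2 - v - 30)/(v + 3)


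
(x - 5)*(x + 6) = x^2 + x - 30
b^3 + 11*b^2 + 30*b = b*(b + 5)*(b + 6)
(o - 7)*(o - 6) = o^2 - 13*o + 42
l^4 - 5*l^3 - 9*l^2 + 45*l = l*(l - 5)*(l - 3)*(l + 3)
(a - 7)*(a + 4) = a^2 - 3*a - 28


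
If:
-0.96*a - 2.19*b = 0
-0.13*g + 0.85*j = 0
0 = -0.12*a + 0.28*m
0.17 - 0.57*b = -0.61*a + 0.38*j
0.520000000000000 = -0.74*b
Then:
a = 1.60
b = -0.70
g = 26.64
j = 4.07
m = 0.69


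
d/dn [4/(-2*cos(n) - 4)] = -2*sin(n)/(cos(n) + 2)^2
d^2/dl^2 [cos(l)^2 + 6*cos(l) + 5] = -6*cos(l) - 2*cos(2*l)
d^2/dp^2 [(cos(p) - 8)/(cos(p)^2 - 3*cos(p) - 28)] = (9*sin(p)^4*cos(p) - 29*sin(p)^4 + 1062*sin(p)^2 + 1322*cos(p) + 123*cos(3*p)/2 - cos(5*p)/2 - 273)/(sin(p)^2 + 3*cos(p) + 27)^3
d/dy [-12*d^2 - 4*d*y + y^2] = -4*d + 2*y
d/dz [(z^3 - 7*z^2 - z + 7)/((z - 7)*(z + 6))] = (z^2 + 12*z + 1)/(z^2 + 12*z + 36)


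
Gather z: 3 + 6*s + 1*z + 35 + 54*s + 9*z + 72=60*s + 10*z + 110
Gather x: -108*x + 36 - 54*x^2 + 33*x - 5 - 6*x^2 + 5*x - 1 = -60*x^2 - 70*x + 30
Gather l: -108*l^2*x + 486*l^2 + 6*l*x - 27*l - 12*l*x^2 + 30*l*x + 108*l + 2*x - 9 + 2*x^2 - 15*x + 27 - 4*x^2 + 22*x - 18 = l^2*(486 - 108*x) + l*(-12*x^2 + 36*x + 81) - 2*x^2 + 9*x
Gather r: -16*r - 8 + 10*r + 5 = -6*r - 3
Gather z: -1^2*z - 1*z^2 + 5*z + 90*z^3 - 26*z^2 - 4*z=90*z^3 - 27*z^2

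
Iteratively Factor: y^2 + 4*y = (y + 4)*(y)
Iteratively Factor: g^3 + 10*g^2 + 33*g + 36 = (g + 3)*(g^2 + 7*g + 12) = (g + 3)*(g + 4)*(g + 3)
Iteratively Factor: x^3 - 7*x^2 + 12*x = (x - 3)*(x^2 - 4*x) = (x - 4)*(x - 3)*(x)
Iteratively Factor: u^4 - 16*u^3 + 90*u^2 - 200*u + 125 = (u - 5)*(u^3 - 11*u^2 + 35*u - 25) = (u - 5)^2*(u^2 - 6*u + 5) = (u - 5)^2*(u - 1)*(u - 5)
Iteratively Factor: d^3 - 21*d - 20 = (d - 5)*(d^2 + 5*d + 4) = (d - 5)*(d + 4)*(d + 1)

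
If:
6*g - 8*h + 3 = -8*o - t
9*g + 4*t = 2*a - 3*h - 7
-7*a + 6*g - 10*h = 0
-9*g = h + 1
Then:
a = 64*t/53 + 94/53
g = 14*t/159 + 4/159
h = -42*t/53 - 65/53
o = -417*t/424 - 687/424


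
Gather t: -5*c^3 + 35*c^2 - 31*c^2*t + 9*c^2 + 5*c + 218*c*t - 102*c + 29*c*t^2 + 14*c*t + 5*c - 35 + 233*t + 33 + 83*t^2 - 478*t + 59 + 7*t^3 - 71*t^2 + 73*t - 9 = -5*c^3 + 44*c^2 - 92*c + 7*t^3 + t^2*(29*c + 12) + t*(-31*c^2 + 232*c - 172) + 48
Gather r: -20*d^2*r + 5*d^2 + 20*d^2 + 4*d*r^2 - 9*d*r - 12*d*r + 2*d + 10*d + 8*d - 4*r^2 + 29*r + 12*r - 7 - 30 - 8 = 25*d^2 + 20*d + r^2*(4*d - 4) + r*(-20*d^2 - 21*d + 41) - 45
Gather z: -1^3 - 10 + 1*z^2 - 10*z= z^2 - 10*z - 11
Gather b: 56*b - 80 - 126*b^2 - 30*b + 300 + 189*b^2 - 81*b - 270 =63*b^2 - 55*b - 50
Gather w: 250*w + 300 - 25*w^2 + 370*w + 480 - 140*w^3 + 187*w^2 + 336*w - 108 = -140*w^3 + 162*w^2 + 956*w + 672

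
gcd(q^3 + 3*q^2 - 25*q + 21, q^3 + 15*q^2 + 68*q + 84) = q + 7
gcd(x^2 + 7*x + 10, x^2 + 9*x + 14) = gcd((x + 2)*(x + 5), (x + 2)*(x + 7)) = x + 2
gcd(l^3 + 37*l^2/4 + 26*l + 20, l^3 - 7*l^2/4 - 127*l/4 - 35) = l^2 + 21*l/4 + 5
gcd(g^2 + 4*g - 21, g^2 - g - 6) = g - 3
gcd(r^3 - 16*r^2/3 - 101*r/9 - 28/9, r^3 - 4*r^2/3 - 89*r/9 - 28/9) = r + 1/3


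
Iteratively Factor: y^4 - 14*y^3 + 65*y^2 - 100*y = (y - 5)*(y^3 - 9*y^2 + 20*y) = (y - 5)*(y - 4)*(y^2 - 5*y) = y*(y - 5)*(y - 4)*(y - 5)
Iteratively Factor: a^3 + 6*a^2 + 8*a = (a + 4)*(a^2 + 2*a) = (a + 2)*(a + 4)*(a)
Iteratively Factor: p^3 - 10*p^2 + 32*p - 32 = (p - 4)*(p^2 - 6*p + 8) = (p - 4)*(p - 2)*(p - 4)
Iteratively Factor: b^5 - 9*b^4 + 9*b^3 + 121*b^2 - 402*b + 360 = (b - 2)*(b^4 - 7*b^3 - 5*b^2 + 111*b - 180) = (b - 3)*(b - 2)*(b^3 - 4*b^2 - 17*b + 60) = (b - 3)*(b - 2)*(b + 4)*(b^2 - 8*b + 15) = (b - 5)*(b - 3)*(b - 2)*(b + 4)*(b - 3)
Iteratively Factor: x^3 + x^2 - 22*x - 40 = (x + 4)*(x^2 - 3*x - 10) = (x - 5)*(x + 4)*(x + 2)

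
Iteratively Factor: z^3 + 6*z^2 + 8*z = (z + 4)*(z^2 + 2*z) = z*(z + 4)*(z + 2)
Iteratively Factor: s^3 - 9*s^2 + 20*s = (s - 4)*(s^2 - 5*s) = (s - 5)*(s - 4)*(s)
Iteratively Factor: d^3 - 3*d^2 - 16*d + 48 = (d - 3)*(d^2 - 16) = (d - 4)*(d - 3)*(d + 4)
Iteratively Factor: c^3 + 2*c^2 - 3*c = (c)*(c^2 + 2*c - 3) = c*(c - 1)*(c + 3)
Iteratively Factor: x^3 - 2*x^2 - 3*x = (x + 1)*(x^2 - 3*x) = x*(x + 1)*(x - 3)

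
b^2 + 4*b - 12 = (b - 2)*(b + 6)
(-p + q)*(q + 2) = -p*q - 2*p + q^2 + 2*q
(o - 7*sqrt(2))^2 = o^2 - 14*sqrt(2)*o + 98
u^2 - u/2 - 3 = (u - 2)*(u + 3/2)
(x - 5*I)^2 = x^2 - 10*I*x - 25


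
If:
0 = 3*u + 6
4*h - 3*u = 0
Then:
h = -3/2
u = -2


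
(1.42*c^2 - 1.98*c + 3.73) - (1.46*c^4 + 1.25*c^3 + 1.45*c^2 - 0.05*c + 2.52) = -1.46*c^4 - 1.25*c^3 - 0.03*c^2 - 1.93*c + 1.21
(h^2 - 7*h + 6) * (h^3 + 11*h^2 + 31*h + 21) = h^5 + 4*h^4 - 40*h^3 - 130*h^2 + 39*h + 126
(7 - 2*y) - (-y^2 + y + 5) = y^2 - 3*y + 2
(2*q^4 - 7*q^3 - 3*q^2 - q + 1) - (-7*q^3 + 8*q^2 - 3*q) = 2*q^4 - 11*q^2 + 2*q + 1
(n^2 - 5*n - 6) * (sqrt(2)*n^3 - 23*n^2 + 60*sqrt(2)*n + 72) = sqrt(2)*n^5 - 23*n^4 - 5*sqrt(2)*n^4 + 54*sqrt(2)*n^3 + 115*n^3 - 300*sqrt(2)*n^2 + 210*n^2 - 360*sqrt(2)*n - 360*n - 432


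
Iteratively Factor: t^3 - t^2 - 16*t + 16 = (t - 1)*(t^2 - 16) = (t - 1)*(t + 4)*(t - 4)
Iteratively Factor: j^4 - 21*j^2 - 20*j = (j + 4)*(j^3 - 4*j^2 - 5*j) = j*(j + 4)*(j^2 - 4*j - 5) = j*(j + 1)*(j + 4)*(j - 5)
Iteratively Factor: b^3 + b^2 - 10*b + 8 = (b - 1)*(b^2 + 2*b - 8) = (b - 1)*(b + 4)*(b - 2)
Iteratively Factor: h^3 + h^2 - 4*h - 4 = (h + 1)*(h^2 - 4) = (h - 2)*(h + 1)*(h + 2)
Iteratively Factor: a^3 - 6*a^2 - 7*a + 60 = (a - 4)*(a^2 - 2*a - 15) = (a - 5)*(a - 4)*(a + 3)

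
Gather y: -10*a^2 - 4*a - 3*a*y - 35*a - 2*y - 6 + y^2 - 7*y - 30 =-10*a^2 - 39*a + y^2 + y*(-3*a - 9) - 36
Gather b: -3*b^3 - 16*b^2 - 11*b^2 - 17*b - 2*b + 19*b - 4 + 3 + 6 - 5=-3*b^3 - 27*b^2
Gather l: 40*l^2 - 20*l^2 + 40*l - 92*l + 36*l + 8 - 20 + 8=20*l^2 - 16*l - 4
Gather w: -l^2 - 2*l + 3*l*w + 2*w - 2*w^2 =-l^2 - 2*l - 2*w^2 + w*(3*l + 2)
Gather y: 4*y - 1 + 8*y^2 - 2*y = 8*y^2 + 2*y - 1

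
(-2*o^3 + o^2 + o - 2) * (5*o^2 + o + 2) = -10*o^5 + 3*o^4 + 2*o^3 - 7*o^2 - 4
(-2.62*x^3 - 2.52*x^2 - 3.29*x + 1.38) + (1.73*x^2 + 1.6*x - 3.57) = -2.62*x^3 - 0.79*x^2 - 1.69*x - 2.19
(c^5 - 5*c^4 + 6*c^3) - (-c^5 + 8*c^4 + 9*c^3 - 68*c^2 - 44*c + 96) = 2*c^5 - 13*c^4 - 3*c^3 + 68*c^2 + 44*c - 96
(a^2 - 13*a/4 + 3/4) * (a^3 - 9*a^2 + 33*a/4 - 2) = a^5 - 49*a^4/4 + 153*a^3/4 - 569*a^2/16 + 203*a/16 - 3/2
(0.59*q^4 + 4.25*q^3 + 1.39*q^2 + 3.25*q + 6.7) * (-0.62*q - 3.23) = -0.3658*q^5 - 4.5407*q^4 - 14.5893*q^3 - 6.5047*q^2 - 14.6515*q - 21.641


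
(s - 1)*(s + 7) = s^2 + 6*s - 7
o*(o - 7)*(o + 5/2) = o^3 - 9*o^2/2 - 35*o/2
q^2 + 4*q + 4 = (q + 2)^2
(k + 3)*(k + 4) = k^2 + 7*k + 12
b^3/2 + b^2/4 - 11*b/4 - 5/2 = (b/2 + 1)*(b - 5/2)*(b + 1)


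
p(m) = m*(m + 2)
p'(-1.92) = -1.84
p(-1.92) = -0.15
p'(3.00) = 8.00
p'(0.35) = 2.70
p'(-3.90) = -5.80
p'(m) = 2*m + 2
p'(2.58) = 7.16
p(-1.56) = -0.69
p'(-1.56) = -1.12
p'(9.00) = 20.00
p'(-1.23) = -0.46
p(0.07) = 0.14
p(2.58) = 11.82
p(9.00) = 99.00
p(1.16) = 3.67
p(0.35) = 0.82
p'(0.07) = 2.14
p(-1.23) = -0.95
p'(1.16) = 4.32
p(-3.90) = 7.41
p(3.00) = 15.00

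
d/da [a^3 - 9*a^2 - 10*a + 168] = 3*a^2 - 18*a - 10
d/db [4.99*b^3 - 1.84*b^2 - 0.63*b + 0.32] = 14.97*b^2 - 3.68*b - 0.63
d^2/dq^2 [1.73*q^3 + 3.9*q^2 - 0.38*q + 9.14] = 10.38*q + 7.8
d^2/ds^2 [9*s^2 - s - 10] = 18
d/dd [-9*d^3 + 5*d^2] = d*(10 - 27*d)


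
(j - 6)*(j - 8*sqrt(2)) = j^2 - 8*sqrt(2)*j - 6*j + 48*sqrt(2)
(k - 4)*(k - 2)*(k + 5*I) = k^3 - 6*k^2 + 5*I*k^2 + 8*k - 30*I*k + 40*I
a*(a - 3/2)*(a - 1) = a^3 - 5*a^2/2 + 3*a/2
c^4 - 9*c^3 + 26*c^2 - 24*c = c*(c - 4)*(c - 3)*(c - 2)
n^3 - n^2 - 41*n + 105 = (n - 5)*(n - 3)*(n + 7)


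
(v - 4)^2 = v^2 - 8*v + 16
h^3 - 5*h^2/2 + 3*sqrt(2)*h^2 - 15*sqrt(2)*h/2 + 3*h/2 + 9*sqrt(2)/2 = (h - 3/2)*(h - 1)*(h + 3*sqrt(2))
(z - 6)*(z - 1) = z^2 - 7*z + 6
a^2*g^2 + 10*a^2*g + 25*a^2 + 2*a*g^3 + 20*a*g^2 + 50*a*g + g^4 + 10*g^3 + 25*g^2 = (a + g)^2*(g + 5)^2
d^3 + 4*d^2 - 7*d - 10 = (d - 2)*(d + 1)*(d + 5)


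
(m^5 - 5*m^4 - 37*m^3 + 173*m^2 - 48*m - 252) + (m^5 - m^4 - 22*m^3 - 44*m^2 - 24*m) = 2*m^5 - 6*m^4 - 59*m^3 + 129*m^2 - 72*m - 252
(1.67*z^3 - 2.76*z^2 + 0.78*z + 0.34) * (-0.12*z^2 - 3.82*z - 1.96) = -0.2004*z^5 - 6.0482*z^4 + 7.1764*z^3 + 2.3892*z^2 - 2.8276*z - 0.6664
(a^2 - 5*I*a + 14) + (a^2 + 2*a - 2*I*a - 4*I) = 2*a^2 + 2*a - 7*I*a + 14 - 4*I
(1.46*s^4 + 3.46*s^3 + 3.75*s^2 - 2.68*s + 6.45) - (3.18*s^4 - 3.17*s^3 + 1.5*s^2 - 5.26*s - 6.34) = -1.72*s^4 + 6.63*s^3 + 2.25*s^2 + 2.58*s + 12.79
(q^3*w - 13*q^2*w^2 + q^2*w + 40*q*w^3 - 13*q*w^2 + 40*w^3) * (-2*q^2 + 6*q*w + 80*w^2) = -2*q^5*w + 32*q^4*w^2 - 2*q^4*w - 78*q^3*w^3 + 32*q^3*w^2 - 800*q^2*w^4 - 78*q^2*w^3 + 3200*q*w^5 - 800*q*w^4 + 3200*w^5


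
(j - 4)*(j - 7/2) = j^2 - 15*j/2 + 14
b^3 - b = b*(b - 1)*(b + 1)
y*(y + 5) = y^2 + 5*y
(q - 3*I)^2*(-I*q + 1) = -I*q^3 - 5*q^2 + 3*I*q - 9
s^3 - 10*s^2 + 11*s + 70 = (s - 7)*(s - 5)*(s + 2)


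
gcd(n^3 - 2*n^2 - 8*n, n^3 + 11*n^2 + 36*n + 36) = n + 2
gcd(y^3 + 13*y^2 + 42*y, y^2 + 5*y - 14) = y + 7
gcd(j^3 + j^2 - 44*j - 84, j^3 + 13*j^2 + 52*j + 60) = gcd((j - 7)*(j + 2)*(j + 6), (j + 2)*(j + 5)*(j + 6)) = j^2 + 8*j + 12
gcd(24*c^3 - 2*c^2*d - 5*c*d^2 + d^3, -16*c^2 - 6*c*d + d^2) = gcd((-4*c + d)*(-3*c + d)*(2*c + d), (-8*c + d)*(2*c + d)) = 2*c + d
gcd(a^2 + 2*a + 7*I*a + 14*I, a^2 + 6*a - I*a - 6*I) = 1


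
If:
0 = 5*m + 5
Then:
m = -1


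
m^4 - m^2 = m^2*(m - 1)*(m + 1)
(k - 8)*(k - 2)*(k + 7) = k^3 - 3*k^2 - 54*k + 112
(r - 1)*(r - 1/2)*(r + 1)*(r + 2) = r^4 + 3*r^3/2 - 2*r^2 - 3*r/2 + 1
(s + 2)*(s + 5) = s^2 + 7*s + 10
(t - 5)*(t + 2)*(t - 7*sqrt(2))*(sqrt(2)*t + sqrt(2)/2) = sqrt(2)*t^4 - 14*t^3 - 5*sqrt(2)*t^3/2 - 23*sqrt(2)*t^2/2 + 35*t^2 - 5*sqrt(2)*t + 161*t + 70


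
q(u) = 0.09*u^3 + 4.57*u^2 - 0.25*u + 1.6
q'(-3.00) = -25.24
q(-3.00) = 41.05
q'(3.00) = 29.60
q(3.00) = 44.41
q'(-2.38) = -20.47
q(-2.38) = 26.87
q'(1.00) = 9.16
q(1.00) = 6.01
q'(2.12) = 20.34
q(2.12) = 22.47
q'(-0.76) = -7.04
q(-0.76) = 4.39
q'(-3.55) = -29.29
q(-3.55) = 56.05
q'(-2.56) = -21.88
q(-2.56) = 30.68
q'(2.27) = 21.89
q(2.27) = 25.63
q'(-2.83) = -23.95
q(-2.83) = 36.87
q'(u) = 0.27*u^2 + 9.14*u - 0.25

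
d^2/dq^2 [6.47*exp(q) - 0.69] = 6.47*exp(q)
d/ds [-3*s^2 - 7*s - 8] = -6*s - 7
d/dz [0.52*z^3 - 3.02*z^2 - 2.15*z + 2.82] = 1.56*z^2 - 6.04*z - 2.15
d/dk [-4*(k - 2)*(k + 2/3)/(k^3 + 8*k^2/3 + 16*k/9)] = 12*(9*k^3 - 36*k^2 - 36*k - 16)/(k^2*(27*k^3 + 108*k^2 + 144*k + 64))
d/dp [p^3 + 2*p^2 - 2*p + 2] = 3*p^2 + 4*p - 2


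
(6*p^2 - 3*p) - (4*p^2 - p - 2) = 2*p^2 - 2*p + 2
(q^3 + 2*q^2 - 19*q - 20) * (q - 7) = q^4 - 5*q^3 - 33*q^2 + 113*q + 140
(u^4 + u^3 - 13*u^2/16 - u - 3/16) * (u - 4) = u^5 - 3*u^4 - 77*u^3/16 + 9*u^2/4 + 61*u/16 + 3/4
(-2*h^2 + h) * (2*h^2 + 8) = -4*h^4 + 2*h^3 - 16*h^2 + 8*h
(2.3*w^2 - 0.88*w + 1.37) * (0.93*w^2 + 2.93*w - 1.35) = 2.139*w^4 + 5.9206*w^3 - 4.4093*w^2 + 5.2021*w - 1.8495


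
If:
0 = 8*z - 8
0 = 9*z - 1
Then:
No Solution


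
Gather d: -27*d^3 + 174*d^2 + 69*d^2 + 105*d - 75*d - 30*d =-27*d^3 + 243*d^2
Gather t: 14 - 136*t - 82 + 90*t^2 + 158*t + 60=90*t^2 + 22*t - 8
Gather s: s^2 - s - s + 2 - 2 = s^2 - 2*s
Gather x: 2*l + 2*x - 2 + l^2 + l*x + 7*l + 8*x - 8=l^2 + 9*l + x*(l + 10) - 10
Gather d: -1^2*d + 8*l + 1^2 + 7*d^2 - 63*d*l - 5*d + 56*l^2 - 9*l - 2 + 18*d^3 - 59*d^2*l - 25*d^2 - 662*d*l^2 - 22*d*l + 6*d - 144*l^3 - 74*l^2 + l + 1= 18*d^3 + d^2*(-59*l - 18) + d*(-662*l^2 - 85*l) - 144*l^3 - 18*l^2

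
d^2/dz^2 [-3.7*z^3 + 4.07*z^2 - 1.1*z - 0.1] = 8.14 - 22.2*z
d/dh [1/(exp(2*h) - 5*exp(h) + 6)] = (5 - 2*exp(h))*exp(h)/(exp(2*h) - 5*exp(h) + 6)^2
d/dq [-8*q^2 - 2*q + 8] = -16*q - 2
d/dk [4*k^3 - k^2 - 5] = 2*k*(6*k - 1)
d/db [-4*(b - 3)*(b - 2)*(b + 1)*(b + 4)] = -16*b^3 + 120*b - 40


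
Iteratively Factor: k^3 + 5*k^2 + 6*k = (k)*(k^2 + 5*k + 6) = k*(k + 3)*(k + 2)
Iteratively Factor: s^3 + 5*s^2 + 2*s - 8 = (s - 1)*(s^2 + 6*s + 8) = (s - 1)*(s + 4)*(s + 2)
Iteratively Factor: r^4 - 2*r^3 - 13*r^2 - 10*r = (r + 1)*(r^3 - 3*r^2 - 10*r) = (r + 1)*(r + 2)*(r^2 - 5*r) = (r - 5)*(r + 1)*(r + 2)*(r)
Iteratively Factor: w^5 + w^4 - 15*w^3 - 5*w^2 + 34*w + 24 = (w + 1)*(w^4 - 15*w^2 + 10*w + 24) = (w - 3)*(w + 1)*(w^3 + 3*w^2 - 6*w - 8) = (w - 3)*(w + 1)*(w + 4)*(w^2 - w - 2) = (w - 3)*(w - 2)*(w + 1)*(w + 4)*(w + 1)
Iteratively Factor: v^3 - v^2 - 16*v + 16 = (v - 4)*(v^2 + 3*v - 4) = (v - 4)*(v - 1)*(v + 4)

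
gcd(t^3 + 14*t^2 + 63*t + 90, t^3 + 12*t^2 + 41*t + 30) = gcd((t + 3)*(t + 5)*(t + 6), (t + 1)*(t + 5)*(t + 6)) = t^2 + 11*t + 30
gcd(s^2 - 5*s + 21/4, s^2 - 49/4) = s - 7/2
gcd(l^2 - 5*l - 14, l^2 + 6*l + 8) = l + 2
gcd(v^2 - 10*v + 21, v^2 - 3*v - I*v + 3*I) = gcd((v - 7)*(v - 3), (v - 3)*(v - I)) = v - 3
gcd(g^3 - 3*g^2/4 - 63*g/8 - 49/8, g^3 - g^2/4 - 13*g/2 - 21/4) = g^2 + 11*g/4 + 7/4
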